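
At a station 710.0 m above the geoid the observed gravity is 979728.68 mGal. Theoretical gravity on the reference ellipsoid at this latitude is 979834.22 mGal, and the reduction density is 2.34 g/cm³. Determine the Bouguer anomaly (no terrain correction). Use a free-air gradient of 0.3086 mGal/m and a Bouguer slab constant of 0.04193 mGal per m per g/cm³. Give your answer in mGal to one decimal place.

43.9

Free-air correction = 0.3086 × 710.0 = 219.11 mGal
Free-air anomaly = 979728.68 − 979834.22 + (219.11) = 113.57 mGal
Bouguer slab correction = 0.04193 × 2.34 × 710.0 = 69.66 mGal
Simple Bouguer anomaly = 113.57 − (69.66) = 43.91 mGal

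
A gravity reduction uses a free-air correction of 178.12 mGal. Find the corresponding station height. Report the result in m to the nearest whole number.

577

h = 178.12 / 0.3086 = 577.19 m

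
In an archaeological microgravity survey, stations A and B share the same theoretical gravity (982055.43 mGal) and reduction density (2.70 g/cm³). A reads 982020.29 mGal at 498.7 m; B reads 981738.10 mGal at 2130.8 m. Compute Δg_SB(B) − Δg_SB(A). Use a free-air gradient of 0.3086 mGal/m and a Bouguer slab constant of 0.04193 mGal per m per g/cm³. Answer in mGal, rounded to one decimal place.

Δg_SB(A) = 982020.29 − 982055.43 + 0.3086×498.7 − 0.04193×2.70×498.7 = 62.30 mGal
Δg_SB(B) = 981738.10 − 982055.43 + 0.3086×2130.8 − 0.04193×2.70×2130.8 = 99.00 mGal
Difference = 99.00 − (62.30) = 36.70 mGal

36.7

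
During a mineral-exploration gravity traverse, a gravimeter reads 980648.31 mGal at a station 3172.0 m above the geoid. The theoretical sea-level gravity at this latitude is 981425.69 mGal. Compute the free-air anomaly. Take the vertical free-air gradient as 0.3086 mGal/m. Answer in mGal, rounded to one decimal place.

Free-air correction = 0.3086 × 3172.0 = 978.88 mGal
Free-air anomaly = 980648.31 − 981425.69 + (978.88) = 201.50 mGal

201.5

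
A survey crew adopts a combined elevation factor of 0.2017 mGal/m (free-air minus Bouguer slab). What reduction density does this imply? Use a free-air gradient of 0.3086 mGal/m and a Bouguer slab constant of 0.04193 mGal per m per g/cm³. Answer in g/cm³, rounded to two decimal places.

2.55

0.2017 = 0.3086 − 0.04193 × ρ
ρ = (0.3086 − 0.2017) / 0.04193 = 2.55 g/cm³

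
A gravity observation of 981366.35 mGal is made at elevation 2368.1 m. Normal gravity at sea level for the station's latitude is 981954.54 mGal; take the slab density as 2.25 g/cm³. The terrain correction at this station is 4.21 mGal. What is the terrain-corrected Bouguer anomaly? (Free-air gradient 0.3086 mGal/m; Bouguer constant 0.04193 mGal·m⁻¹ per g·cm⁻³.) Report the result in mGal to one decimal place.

-76.6

Free-air correction = 0.3086 × 2368.1 = 730.80 mGal
Free-air anomaly = 981366.35 − 981954.54 + (730.80) = 142.61 mGal
Bouguer slab correction = 0.04193 × 2.25 × 2368.1 = 223.41 mGal
Simple Bouguer anomaly = 142.61 − (223.41) = -80.80 mGal
Complete Bouguer anomaly = -80.80 + 4.21 = -76.59 mGal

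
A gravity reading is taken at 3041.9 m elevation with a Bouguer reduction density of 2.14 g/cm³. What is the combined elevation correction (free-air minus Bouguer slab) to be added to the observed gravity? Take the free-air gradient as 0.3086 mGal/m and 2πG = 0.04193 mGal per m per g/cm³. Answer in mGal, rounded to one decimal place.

Combined gradient = 0.3086 − 0.04193 × 2.14 = 0.2188698 mGal/m
Combined elevation correction = 0.2188698 × 3041.9 = 665.8 mGal

665.8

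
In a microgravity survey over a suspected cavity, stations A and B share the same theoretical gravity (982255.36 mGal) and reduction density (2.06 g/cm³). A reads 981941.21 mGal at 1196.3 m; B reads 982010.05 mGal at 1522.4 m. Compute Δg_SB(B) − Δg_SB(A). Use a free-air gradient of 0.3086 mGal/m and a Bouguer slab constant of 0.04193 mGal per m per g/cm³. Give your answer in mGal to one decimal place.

Δg_SB(A) = 981941.21 − 982255.36 + 0.3086×1196.3 − 0.04193×2.06×1196.3 = -48.30 mGal
Δg_SB(B) = 982010.05 − 982255.36 + 0.3086×1522.4 − 0.04193×2.06×1522.4 = 93.00 mGal
Difference = 93.00 − (-48.30) = 141.30 mGal

141.3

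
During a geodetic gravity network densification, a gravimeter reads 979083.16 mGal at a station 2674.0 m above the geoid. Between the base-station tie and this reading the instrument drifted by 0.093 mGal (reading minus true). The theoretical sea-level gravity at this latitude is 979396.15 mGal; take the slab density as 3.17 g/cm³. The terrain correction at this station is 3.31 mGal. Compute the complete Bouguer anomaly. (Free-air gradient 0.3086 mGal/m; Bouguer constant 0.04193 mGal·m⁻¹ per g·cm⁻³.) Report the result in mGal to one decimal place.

Drift-corrected reading = 979083.16 − (0.093) = 979083.067 mGal
Free-air correction = 0.3086 × 2674.0 = 825.20 mGal
Free-air anomaly = 979083.067 − 979396.15 + (825.20) = 512.117 mGal
Bouguer slab correction = 0.04193 × 3.17 × 2674.0 = 355.42 mGal
Simple Bouguer anomaly = 512.117 − (355.42) = 156.697 mGal
Complete Bouguer anomaly = 156.697 + 3.31 = 160.007 mGal

160.0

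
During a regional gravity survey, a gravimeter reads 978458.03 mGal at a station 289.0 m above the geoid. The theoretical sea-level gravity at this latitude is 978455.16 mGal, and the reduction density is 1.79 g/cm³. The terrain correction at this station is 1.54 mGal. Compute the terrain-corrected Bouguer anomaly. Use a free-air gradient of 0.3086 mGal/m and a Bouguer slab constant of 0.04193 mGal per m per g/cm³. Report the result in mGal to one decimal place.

Free-air correction = 0.3086 × 289.0 = 89.19 mGal
Free-air anomaly = 978458.03 − 978455.16 + (89.19) = 92.06 mGal
Bouguer slab correction = 0.04193 × 1.79 × 289.0 = 21.69 mGal
Simple Bouguer anomaly = 92.06 − (21.69) = 70.37 mGal
Complete Bouguer anomaly = 70.37 + 1.54 = 71.91 mGal

71.9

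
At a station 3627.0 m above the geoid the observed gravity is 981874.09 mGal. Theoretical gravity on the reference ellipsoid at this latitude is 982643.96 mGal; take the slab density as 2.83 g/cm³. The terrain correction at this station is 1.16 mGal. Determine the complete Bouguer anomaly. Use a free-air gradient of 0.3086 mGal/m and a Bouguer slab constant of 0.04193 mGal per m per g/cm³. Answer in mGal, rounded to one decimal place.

Free-air correction = 0.3086 × 3627.0 = 1119.29 mGal
Free-air anomaly = 981874.09 − 982643.96 + (1119.29) = 349.42 mGal
Bouguer slab correction = 0.04193 × 2.83 × 3627.0 = 430.39 mGal
Simple Bouguer anomaly = 349.42 − (430.39) = -80.97 mGal
Complete Bouguer anomaly = -80.97 + 1.16 = -79.81 mGal

-79.8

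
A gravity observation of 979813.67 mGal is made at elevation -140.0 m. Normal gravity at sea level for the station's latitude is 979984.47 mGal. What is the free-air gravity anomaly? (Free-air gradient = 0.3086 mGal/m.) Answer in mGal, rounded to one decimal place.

Free-air correction = 0.3086 × -140.0 = -43.20 mGal
Free-air anomaly = 979813.67 − 979984.47 + (-43.20) = -214.00 mGal

-214.0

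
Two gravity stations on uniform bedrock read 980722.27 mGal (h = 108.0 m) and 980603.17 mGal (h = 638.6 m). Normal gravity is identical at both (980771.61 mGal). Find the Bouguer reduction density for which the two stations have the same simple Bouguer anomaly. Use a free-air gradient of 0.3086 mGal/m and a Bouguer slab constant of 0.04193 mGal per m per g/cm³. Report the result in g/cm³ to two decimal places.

Δg_obs = 980603.17 − 980722.27 = -119.10 mGal over Δh = 638.6 − 108.0 = 530.6 m
Equal Bouguer anomalies ⇒ Δg_obs + (0.3086 − 0.04193ρ)·Δh = 0
0.3086 − 0.04193ρ = −Δg_obs/Δh = 0.22446
ρ = (0.3086 − 0.22446) / 0.04193 = 2.01 g/cm³

2.01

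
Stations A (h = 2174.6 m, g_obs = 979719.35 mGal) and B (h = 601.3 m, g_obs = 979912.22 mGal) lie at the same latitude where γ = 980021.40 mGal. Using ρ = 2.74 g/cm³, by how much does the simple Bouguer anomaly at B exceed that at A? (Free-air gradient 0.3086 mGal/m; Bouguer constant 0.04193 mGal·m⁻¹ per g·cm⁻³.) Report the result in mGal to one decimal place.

-111.9

Δg_SB(A) = 979719.35 − 980021.40 + 0.3086×2174.6 − 0.04193×2.74×2174.6 = 119.20 mGal
Δg_SB(B) = 979912.22 − 980021.40 + 0.3086×601.3 − 0.04193×2.74×601.3 = 7.30 mGal
Difference = 7.30 − (119.20) = -111.90 mGal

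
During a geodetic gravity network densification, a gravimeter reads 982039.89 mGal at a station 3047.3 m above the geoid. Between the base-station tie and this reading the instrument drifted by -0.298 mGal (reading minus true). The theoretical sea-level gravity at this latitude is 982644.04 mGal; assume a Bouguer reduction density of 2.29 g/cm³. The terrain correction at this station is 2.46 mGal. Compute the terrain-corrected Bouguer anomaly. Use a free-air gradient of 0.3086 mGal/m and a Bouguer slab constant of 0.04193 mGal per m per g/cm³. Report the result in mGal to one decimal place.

46.4

Drift-corrected reading = 982039.89 − (-0.298) = 982040.188 mGal
Free-air correction = 0.3086 × 3047.3 = 940.40 mGal
Free-air anomaly = 982040.188 − 982644.04 + (940.40) = 336.548 mGal
Bouguer slab correction = 0.04193 × 2.29 × 3047.3 = 292.60 mGal
Simple Bouguer anomaly = 336.548 − (292.60) = 43.948 mGal
Complete Bouguer anomaly = 43.948 + 2.46 = 46.408 mGal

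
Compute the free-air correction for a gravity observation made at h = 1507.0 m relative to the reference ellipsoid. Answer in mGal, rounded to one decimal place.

Free-air correction = 0.3086 × 1507.0 = 465.1 mGal

465.1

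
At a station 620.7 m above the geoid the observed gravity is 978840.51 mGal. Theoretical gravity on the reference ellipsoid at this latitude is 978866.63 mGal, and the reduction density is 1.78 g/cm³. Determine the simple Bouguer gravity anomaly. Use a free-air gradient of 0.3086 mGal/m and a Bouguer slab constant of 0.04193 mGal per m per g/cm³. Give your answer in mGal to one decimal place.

119.1

Free-air correction = 0.3086 × 620.7 = 191.55 mGal
Free-air anomaly = 978840.51 − 978866.63 + (191.55) = 165.43 mGal
Bouguer slab correction = 0.04193 × 1.78 × 620.7 = 46.33 mGal
Simple Bouguer anomaly = 165.43 − (46.33) = 119.10 mGal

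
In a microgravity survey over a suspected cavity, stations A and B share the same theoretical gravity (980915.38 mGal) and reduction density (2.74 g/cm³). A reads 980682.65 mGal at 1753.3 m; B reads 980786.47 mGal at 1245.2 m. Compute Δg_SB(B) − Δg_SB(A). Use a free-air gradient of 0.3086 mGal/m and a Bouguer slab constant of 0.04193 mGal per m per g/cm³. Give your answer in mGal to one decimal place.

5.4

Δg_SB(A) = 980682.65 − 980915.38 + 0.3086×1753.3 − 0.04193×2.74×1753.3 = 106.90 mGal
Δg_SB(B) = 980786.47 − 980915.38 + 0.3086×1245.2 − 0.04193×2.74×1245.2 = 112.30 mGal
Difference = 112.30 − (106.90) = 5.40 mGal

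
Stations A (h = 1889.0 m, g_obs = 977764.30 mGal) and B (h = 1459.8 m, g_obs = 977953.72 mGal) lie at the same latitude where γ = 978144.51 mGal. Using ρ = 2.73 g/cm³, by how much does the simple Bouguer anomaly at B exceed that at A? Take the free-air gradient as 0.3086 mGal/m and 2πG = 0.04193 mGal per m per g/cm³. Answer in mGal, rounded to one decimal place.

Δg_SB(A) = 977764.30 − 978144.51 + 0.3086×1889.0 − 0.04193×2.73×1889.0 = -13.50 mGal
Δg_SB(B) = 977953.72 − 978144.51 + 0.3086×1459.8 − 0.04193×2.73×1459.8 = 92.60 mGal
Difference = 92.60 − (-13.50) = 106.10 mGal

106.1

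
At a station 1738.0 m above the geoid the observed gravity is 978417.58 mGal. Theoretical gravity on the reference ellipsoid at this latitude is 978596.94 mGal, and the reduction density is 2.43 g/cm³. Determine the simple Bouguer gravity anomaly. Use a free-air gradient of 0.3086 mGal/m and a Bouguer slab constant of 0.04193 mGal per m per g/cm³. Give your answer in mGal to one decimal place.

Free-air correction = 0.3086 × 1738.0 = 536.35 mGal
Free-air anomaly = 978417.58 − 978596.94 + (536.35) = 356.99 mGal
Bouguer slab correction = 0.04193 × 2.43 × 1738.0 = 177.08 mGal
Simple Bouguer anomaly = 356.99 − (177.08) = 179.91 mGal

179.9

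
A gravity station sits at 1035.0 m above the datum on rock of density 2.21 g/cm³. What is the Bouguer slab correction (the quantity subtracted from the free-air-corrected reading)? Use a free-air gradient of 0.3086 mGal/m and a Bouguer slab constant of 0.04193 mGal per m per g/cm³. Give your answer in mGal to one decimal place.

Bouguer slab correction = 0.04193 × 2.21 × 1035.0 = 95.9 mGal

95.9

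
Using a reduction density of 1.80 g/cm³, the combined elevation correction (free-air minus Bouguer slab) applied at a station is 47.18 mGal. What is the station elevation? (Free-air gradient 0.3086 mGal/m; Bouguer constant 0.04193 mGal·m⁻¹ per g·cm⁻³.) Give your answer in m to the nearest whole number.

202

Combined gradient = 0.3086 − 0.04193 × 1.80 = 0.2331260 mGal/m
h = 47.18 / 0.2331260 = 202.38 m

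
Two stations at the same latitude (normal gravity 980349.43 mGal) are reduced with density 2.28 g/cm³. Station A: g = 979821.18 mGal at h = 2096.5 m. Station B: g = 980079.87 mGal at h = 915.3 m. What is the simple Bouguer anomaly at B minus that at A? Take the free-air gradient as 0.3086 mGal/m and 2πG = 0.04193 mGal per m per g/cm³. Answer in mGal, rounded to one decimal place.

7.1

Δg_SB(A) = 979821.18 − 980349.43 + 0.3086×2096.5 − 0.04193×2.28×2096.5 = -81.70 mGal
Δg_SB(B) = 980079.87 − 980349.43 + 0.3086×915.3 − 0.04193×2.28×915.3 = -74.60 mGal
Difference = -74.60 − (-81.70) = 7.10 mGal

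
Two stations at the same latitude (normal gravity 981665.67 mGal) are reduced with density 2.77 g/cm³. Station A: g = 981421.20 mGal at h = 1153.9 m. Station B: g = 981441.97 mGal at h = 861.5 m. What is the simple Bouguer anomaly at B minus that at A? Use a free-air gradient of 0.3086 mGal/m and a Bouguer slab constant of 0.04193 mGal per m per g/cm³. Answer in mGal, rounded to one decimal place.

-35.5

Δg_SB(A) = 981421.20 − 981665.67 + 0.3086×1153.9 − 0.04193×2.77×1153.9 = -22.40 mGal
Δg_SB(B) = 981441.97 − 981665.67 + 0.3086×861.5 − 0.04193×2.77×861.5 = -57.90 mGal
Difference = -57.90 − (-22.40) = -35.50 mGal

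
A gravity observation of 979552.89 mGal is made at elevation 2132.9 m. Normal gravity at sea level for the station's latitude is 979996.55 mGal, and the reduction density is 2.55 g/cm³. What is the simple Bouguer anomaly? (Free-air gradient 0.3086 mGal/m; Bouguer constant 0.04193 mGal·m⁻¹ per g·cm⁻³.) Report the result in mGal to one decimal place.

Free-air correction = 0.3086 × 2132.9 = 658.21 mGal
Free-air anomaly = 979552.89 − 979996.55 + (658.21) = 214.55 mGal
Bouguer slab correction = 0.04193 × 2.55 × 2132.9 = 228.05 mGal
Simple Bouguer anomaly = 214.55 − (228.05) = -13.50 mGal

-13.5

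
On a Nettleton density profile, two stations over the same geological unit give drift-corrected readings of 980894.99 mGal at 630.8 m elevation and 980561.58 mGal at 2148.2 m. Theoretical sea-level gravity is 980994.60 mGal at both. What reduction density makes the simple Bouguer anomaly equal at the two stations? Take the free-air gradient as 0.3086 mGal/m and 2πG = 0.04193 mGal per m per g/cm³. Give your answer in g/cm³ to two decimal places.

2.12

Δg_obs = 980561.58 − 980894.99 = -333.41 mGal over Δh = 2148.2 − 630.8 = 1517.4 m
Equal Bouguer anomalies ⇒ Δg_obs + (0.3086 − 0.04193ρ)·Δh = 0
0.3086 − 0.04193ρ = −Δg_obs/Δh = 0.21972
ρ = (0.3086 − 0.21972) / 0.04193 = 2.12 g/cm³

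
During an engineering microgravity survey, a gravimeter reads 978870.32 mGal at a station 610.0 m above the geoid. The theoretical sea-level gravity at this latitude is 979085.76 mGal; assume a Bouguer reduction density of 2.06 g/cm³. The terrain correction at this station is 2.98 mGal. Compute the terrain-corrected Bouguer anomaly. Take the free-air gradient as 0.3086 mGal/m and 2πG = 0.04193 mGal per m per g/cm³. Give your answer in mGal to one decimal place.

-76.9

Free-air correction = 0.3086 × 610.0 = 188.25 mGal
Free-air anomaly = 978870.32 − 979085.76 + (188.25) = -27.19 mGal
Bouguer slab correction = 0.04193 × 2.06 × 610.0 = 52.69 mGal
Simple Bouguer anomaly = -27.19 − (52.69) = -79.88 mGal
Complete Bouguer anomaly = -79.88 + 2.98 = -76.90 mGal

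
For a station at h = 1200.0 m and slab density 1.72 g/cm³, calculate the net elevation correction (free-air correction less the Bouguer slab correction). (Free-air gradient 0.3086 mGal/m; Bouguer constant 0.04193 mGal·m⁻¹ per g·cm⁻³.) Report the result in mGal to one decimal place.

Combined gradient = 0.3086 − 0.04193 × 1.72 = 0.2364804 mGal/m
Combined elevation correction = 0.2364804 × 1200.0 = 283.8 mGal

283.8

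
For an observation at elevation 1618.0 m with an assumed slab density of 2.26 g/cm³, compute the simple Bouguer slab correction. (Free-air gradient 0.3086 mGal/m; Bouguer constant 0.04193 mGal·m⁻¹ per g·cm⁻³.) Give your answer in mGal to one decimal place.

Bouguer slab correction = 0.04193 × 2.26 × 1618.0 = 153.3 mGal

153.3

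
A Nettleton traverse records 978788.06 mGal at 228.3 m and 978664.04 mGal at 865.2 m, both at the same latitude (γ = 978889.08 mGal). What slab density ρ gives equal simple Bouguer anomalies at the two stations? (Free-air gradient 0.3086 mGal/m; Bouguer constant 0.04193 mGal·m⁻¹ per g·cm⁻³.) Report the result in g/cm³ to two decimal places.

2.72

Δg_obs = 978664.04 − 978788.06 = -124.02 mGal over Δh = 865.2 − 228.3 = 636.9 m
Equal Bouguer anomalies ⇒ Δg_obs + (0.3086 − 0.04193ρ)·Δh = 0
0.3086 − 0.04193ρ = −Δg_obs/Δh = 0.19472
ρ = (0.3086 − 0.19472) / 0.04193 = 2.72 g/cm³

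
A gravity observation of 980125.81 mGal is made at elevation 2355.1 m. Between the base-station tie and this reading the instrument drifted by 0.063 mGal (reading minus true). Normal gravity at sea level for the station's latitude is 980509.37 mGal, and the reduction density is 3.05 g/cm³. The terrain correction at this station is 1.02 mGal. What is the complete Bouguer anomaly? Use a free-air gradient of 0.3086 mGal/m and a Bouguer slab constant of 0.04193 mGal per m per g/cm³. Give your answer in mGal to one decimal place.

Drift-corrected reading = 980125.81 − (0.063) = 980125.747 mGal
Free-air correction = 0.3086 × 2355.1 = 726.78 mGal
Free-air anomaly = 980125.747 − 980509.37 + (726.78) = 343.157 mGal
Bouguer slab correction = 0.04193 × 3.05 × 2355.1 = 301.19 mGal
Simple Bouguer anomaly = 343.157 − (301.19) = 41.967 mGal
Complete Bouguer anomaly = 41.967 + 1.02 = 42.987 mGal

43.0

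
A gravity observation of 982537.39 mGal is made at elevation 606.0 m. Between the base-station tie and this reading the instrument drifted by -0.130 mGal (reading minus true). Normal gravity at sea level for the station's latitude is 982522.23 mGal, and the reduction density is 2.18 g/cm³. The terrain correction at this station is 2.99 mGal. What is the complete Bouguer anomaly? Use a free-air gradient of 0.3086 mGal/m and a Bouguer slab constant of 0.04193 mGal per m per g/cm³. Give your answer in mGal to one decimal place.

Drift-corrected reading = 982537.39 − (-0.130) = 982537.520 mGal
Free-air correction = 0.3086 × 606.0 = 187.01 mGal
Free-air anomaly = 982537.520 − 982522.23 + (187.01) = 202.300 mGal
Bouguer slab correction = 0.04193 × 2.18 × 606.0 = 55.39 mGal
Simple Bouguer anomaly = 202.300 − (55.39) = 146.910 mGal
Complete Bouguer anomaly = 146.910 + 2.99 = 149.900 mGal

149.9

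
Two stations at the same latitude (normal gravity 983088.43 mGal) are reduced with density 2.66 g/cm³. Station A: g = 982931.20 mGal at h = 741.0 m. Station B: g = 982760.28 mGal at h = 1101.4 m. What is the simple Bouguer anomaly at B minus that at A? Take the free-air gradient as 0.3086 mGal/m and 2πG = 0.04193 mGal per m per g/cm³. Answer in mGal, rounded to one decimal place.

-99.9

Δg_SB(A) = 982931.20 − 983088.43 + 0.3086×741.0 − 0.04193×2.66×741.0 = -11.20 mGal
Δg_SB(B) = 982760.28 − 983088.43 + 0.3086×1101.4 − 0.04193×2.66×1101.4 = -111.10 mGal
Difference = -111.10 − (-11.20) = -99.90 mGal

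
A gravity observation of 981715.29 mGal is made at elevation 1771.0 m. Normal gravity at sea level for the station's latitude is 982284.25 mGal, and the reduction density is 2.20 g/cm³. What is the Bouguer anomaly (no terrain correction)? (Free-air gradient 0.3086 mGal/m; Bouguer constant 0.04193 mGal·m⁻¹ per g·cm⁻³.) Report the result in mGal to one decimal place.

-185.8

Free-air correction = 0.3086 × 1771.0 = 546.53 mGal
Free-air anomaly = 981715.29 − 982284.25 + (546.53) = -22.43 mGal
Bouguer slab correction = 0.04193 × 2.20 × 1771.0 = 163.37 mGal
Simple Bouguer anomaly = -22.43 − (163.37) = -185.80 mGal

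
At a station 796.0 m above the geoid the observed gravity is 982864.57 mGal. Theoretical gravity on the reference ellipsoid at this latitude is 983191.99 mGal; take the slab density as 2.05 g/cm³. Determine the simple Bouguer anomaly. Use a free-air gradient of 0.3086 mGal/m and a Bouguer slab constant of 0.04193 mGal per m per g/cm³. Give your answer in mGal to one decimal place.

Free-air correction = 0.3086 × 796.0 = 245.65 mGal
Free-air anomaly = 982864.57 − 983191.99 + (245.65) = -81.77 mGal
Bouguer slab correction = 0.04193 × 2.05 × 796.0 = 68.42 mGal
Simple Bouguer anomaly = -81.77 − (68.42) = -150.19 mGal

-150.2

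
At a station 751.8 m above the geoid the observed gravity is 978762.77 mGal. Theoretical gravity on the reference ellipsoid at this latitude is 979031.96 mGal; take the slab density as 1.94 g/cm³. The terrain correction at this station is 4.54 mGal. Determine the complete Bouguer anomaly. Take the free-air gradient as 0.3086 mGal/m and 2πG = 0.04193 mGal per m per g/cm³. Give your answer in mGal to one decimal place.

Free-air correction = 0.3086 × 751.8 = 232.01 mGal
Free-air anomaly = 978762.77 − 979031.96 + (232.01) = -37.18 mGal
Bouguer slab correction = 0.04193 × 1.94 × 751.8 = 61.15 mGal
Simple Bouguer anomaly = -37.18 − (61.15) = -98.33 mGal
Complete Bouguer anomaly = -98.33 + 4.54 = -93.79 mGal

-93.8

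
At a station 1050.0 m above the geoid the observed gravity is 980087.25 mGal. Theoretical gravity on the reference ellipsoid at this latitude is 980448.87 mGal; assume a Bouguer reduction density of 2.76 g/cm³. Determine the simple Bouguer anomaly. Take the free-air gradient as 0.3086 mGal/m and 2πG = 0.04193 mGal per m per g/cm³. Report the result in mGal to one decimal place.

-159.1

Free-air correction = 0.3086 × 1050.0 = 324.03 mGal
Free-air anomaly = 980087.25 − 980448.87 + (324.03) = -37.59 mGal
Bouguer slab correction = 0.04193 × 2.76 × 1050.0 = 121.51 mGal
Simple Bouguer anomaly = -37.59 − (121.51) = -159.10 mGal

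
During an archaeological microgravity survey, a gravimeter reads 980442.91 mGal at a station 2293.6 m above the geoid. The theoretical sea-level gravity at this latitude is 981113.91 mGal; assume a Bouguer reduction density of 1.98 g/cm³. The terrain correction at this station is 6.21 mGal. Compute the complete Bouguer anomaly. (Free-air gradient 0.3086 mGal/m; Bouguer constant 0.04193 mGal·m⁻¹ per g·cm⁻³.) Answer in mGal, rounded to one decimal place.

Free-air correction = 0.3086 × 2293.6 = 707.80 mGal
Free-air anomaly = 980442.91 − 981113.91 + (707.80) = 36.80 mGal
Bouguer slab correction = 0.04193 × 1.98 × 2293.6 = 190.42 mGal
Simple Bouguer anomaly = 36.80 − (190.42) = -153.62 mGal
Complete Bouguer anomaly = -153.62 + 6.21 = -147.41 mGal

-147.4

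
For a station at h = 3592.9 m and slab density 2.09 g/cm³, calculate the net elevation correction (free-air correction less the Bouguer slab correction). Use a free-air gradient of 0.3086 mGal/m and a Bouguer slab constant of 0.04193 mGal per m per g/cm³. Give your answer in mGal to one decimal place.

Combined gradient = 0.3086 − 0.04193 × 2.09 = 0.2209663 mGal/m
Combined elevation correction = 0.2209663 × 3592.9 = 793.9 mGal

793.9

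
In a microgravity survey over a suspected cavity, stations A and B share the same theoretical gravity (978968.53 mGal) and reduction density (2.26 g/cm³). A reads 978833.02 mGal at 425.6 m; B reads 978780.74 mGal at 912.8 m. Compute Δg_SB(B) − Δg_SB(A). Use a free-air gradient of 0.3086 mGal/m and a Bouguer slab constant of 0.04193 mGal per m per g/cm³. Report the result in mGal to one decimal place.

51.9

Δg_SB(A) = 978833.02 − 978968.53 + 0.3086×425.6 − 0.04193×2.26×425.6 = -44.50 mGal
Δg_SB(B) = 978780.74 − 978968.53 + 0.3086×912.8 − 0.04193×2.26×912.8 = 7.40 mGal
Difference = 7.40 − (-44.50) = 51.90 mGal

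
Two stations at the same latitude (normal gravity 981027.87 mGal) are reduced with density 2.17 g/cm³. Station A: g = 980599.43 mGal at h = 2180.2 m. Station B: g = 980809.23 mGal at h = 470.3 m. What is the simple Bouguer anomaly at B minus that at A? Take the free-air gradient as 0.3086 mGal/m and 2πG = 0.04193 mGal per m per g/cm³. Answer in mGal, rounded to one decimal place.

-162.3

Δg_SB(A) = 980599.43 − 981027.87 + 0.3086×2180.2 − 0.04193×2.17×2180.2 = 46.00 mGal
Δg_SB(B) = 980809.23 − 981027.87 + 0.3086×470.3 − 0.04193×2.17×470.3 = -116.30 mGal
Difference = -116.30 − (46.00) = -162.30 mGal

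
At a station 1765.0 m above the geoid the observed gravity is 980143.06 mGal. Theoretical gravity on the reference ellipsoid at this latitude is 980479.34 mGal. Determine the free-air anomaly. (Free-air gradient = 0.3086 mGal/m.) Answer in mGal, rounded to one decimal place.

Free-air correction = 0.3086 × 1765.0 = 544.68 mGal
Free-air anomaly = 980143.06 − 980479.34 + (544.68) = 208.40 mGal

208.4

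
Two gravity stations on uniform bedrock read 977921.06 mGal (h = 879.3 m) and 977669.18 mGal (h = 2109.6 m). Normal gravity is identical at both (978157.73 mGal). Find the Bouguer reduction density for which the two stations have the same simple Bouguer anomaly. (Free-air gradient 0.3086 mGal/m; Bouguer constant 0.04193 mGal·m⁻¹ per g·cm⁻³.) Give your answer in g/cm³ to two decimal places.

2.48

Δg_obs = 977669.18 − 977921.06 = -251.88 mGal over Δh = 2109.6 − 879.3 = 1230.3 m
Equal Bouguer anomalies ⇒ Δg_obs + (0.3086 − 0.04193ρ)·Δh = 0
0.3086 − 0.04193ρ = −Δg_obs/Δh = 0.20473
ρ = (0.3086 − 0.20473) / 0.04193 = 2.48 g/cm³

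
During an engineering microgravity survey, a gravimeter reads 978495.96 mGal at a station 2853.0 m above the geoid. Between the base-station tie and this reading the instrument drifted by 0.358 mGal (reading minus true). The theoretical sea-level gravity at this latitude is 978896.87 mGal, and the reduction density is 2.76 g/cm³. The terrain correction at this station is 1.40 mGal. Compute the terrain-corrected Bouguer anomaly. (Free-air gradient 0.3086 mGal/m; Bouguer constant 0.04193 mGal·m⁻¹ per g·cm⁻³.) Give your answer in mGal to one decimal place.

150.4

Drift-corrected reading = 978495.96 − (0.358) = 978495.602 mGal
Free-air correction = 0.3086 × 2853.0 = 880.44 mGal
Free-air anomaly = 978495.602 − 978896.87 + (880.44) = 479.172 mGal
Bouguer slab correction = 0.04193 × 2.76 × 2853.0 = 330.17 mGal
Simple Bouguer anomaly = 479.172 − (330.17) = 149.002 mGal
Complete Bouguer anomaly = 149.002 + 1.40 = 150.402 mGal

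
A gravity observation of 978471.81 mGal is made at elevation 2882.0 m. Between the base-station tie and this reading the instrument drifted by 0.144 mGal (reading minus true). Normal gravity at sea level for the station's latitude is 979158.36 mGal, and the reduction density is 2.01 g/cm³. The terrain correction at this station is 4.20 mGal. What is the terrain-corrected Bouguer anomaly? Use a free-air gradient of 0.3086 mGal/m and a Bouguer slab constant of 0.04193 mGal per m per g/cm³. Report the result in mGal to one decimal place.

Drift-corrected reading = 978471.81 − (0.144) = 978471.666 mGal
Free-air correction = 0.3086 × 2882.0 = 889.39 mGal
Free-air anomaly = 978471.666 − 979158.36 + (889.39) = 202.696 mGal
Bouguer slab correction = 0.04193 × 2.01 × 2882.0 = 242.89 mGal
Simple Bouguer anomaly = 202.696 − (242.89) = -40.194 mGal
Complete Bouguer anomaly = -40.194 + 4.20 = -35.994 mGal

-36.0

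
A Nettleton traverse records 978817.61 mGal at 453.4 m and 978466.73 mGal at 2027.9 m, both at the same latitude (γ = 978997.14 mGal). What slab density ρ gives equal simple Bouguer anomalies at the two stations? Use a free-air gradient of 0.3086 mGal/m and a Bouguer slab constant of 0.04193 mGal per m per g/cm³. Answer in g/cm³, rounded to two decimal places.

2.05

Δg_obs = 978466.73 − 978817.61 = -350.88 mGal over Δh = 2027.9 − 453.4 = 1574.5 m
Equal Bouguer anomalies ⇒ Δg_obs + (0.3086 − 0.04193ρ)·Δh = 0
0.3086 − 0.04193ρ = −Δg_obs/Δh = 0.22285
ρ = (0.3086 − 0.22285) / 0.04193 = 2.05 g/cm³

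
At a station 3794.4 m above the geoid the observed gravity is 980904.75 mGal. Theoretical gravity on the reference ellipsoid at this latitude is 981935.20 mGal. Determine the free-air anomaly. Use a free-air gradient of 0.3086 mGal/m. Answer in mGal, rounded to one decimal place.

140.5

Free-air correction = 0.3086 × 3794.4 = 1170.95 mGal
Free-air anomaly = 980904.75 − 981935.20 + (1170.95) = 140.50 mGal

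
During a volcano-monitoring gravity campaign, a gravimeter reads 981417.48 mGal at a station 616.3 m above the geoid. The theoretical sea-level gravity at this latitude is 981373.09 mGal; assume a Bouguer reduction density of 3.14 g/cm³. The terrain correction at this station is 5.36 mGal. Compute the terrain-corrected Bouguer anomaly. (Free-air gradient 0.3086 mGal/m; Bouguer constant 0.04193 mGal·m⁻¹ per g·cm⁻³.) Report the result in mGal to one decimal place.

Free-air correction = 0.3086 × 616.3 = 190.19 mGal
Free-air anomaly = 981417.48 − 981373.09 + (190.19) = 234.58 mGal
Bouguer slab correction = 0.04193 × 3.14 × 616.3 = 81.14 mGal
Simple Bouguer anomaly = 234.58 − (81.14) = 153.44 mGal
Complete Bouguer anomaly = 153.44 + 5.36 = 158.80 mGal

158.8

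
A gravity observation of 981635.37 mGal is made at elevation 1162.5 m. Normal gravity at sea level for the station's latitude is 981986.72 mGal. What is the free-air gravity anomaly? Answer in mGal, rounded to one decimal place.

Free-air correction = 0.3086 × 1162.5 = 358.75 mGal
Free-air anomaly = 981635.37 − 981986.72 + (358.75) = 7.40 mGal

7.4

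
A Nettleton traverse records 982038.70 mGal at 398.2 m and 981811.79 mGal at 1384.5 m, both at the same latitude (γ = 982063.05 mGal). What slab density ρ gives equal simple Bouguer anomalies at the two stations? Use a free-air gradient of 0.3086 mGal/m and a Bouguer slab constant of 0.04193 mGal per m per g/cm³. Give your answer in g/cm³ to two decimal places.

Δg_obs = 981811.79 − 982038.70 = -226.91 mGal over Δh = 1384.5 − 398.2 = 986.3 m
Equal Bouguer anomalies ⇒ Δg_obs + (0.3086 − 0.04193ρ)·Δh = 0
0.3086 − 0.04193ρ = −Δg_obs/Δh = 0.23006
ρ = (0.3086 − 0.23006) / 0.04193 = 1.87 g/cm³

1.87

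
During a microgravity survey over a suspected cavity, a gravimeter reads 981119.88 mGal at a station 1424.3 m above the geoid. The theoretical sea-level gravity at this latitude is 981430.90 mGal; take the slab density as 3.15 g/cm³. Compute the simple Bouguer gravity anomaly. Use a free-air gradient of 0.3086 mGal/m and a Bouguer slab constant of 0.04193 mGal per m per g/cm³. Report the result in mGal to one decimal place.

-59.6

Free-air correction = 0.3086 × 1424.3 = 439.54 mGal
Free-air anomaly = 981119.88 − 981430.90 + (439.54) = 128.52 mGal
Bouguer slab correction = 0.04193 × 3.15 × 1424.3 = 188.12 mGal
Simple Bouguer anomaly = 128.52 − (188.12) = -59.60 mGal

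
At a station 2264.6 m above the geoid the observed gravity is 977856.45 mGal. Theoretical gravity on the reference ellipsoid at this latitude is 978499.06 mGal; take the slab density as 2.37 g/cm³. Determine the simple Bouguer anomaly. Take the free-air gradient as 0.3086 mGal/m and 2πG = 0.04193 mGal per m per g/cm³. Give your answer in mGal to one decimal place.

-168.8

Free-air correction = 0.3086 × 2264.6 = 698.86 mGal
Free-air anomaly = 977856.45 − 978499.06 + (698.86) = 56.25 mGal
Bouguer slab correction = 0.04193 × 2.37 × 2264.6 = 225.04 mGal
Simple Bouguer anomaly = 56.25 − (225.04) = -168.79 mGal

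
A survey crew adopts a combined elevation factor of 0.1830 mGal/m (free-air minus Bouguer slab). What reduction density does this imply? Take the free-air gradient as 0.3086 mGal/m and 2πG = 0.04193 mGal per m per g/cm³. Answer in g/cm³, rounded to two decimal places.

0.1830 = 0.3086 − 0.04193 × ρ
ρ = (0.3086 − 0.1830) / 0.04193 = 3.00 g/cm³

3.00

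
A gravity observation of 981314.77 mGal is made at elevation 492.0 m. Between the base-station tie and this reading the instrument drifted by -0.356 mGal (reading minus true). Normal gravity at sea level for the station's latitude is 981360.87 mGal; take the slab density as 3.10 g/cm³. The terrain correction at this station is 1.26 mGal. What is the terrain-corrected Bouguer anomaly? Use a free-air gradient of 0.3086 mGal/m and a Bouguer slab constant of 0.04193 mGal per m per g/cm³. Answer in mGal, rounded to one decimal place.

Drift-corrected reading = 981314.77 − (-0.356) = 981315.126 mGal
Free-air correction = 0.3086 × 492.0 = 151.83 mGal
Free-air anomaly = 981315.126 − 981360.87 + (151.83) = 106.086 mGal
Bouguer slab correction = 0.04193 × 3.10 × 492.0 = 63.95 mGal
Simple Bouguer anomaly = 106.086 − (63.95) = 42.136 mGal
Complete Bouguer anomaly = 42.136 + 1.26 = 43.396 mGal

43.4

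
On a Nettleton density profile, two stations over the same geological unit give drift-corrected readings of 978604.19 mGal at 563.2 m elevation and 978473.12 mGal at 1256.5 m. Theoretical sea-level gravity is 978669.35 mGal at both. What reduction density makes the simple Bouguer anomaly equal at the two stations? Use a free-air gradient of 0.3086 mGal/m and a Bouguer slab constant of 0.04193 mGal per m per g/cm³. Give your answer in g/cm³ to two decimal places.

Δg_obs = 978473.12 − 978604.19 = -131.07 mGal over Δh = 1256.5 − 563.2 = 693.3 m
Equal Bouguer anomalies ⇒ Δg_obs + (0.3086 − 0.04193ρ)·Δh = 0
0.3086 − 0.04193ρ = −Δg_obs/Δh = 0.18905
ρ = (0.3086 − 0.18905) / 0.04193 = 2.85 g/cm³

2.85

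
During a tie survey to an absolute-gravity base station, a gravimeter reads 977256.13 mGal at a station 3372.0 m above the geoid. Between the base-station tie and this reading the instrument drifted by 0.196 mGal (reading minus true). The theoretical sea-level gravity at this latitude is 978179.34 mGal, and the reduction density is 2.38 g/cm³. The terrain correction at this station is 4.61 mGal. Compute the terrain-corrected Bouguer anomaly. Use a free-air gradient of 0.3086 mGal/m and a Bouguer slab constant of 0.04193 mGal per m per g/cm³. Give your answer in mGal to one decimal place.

Drift-corrected reading = 977256.13 − (0.196) = 977255.934 mGal
Free-air correction = 0.3086 × 3372.0 = 1040.60 mGal
Free-air anomaly = 977255.934 − 978179.34 + (1040.60) = 117.194 mGal
Bouguer slab correction = 0.04193 × 2.38 × 3372.0 = 336.50 mGal
Simple Bouguer anomaly = 117.194 − (336.50) = -219.306 mGal
Complete Bouguer anomaly = -219.306 + 4.61 = -214.696 mGal

-214.7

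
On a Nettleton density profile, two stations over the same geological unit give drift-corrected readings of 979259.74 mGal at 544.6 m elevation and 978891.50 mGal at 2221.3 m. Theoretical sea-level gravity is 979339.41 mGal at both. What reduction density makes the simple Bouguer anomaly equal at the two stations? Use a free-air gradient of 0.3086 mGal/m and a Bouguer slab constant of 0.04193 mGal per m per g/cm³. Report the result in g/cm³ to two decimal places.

2.12

Δg_obs = 978891.50 − 979259.74 = -368.24 mGal over Δh = 2221.3 − 544.6 = 1676.7 m
Equal Bouguer anomalies ⇒ Δg_obs + (0.3086 − 0.04193ρ)·Δh = 0
0.3086 − 0.04193ρ = −Δg_obs/Δh = 0.21962
ρ = (0.3086 − 0.21962) / 0.04193 = 2.12 g/cm³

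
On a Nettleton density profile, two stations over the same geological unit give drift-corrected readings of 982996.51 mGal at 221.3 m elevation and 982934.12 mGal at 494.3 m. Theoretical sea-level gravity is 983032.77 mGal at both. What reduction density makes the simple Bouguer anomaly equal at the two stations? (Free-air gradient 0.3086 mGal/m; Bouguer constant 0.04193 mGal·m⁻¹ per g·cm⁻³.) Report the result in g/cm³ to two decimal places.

1.91

Δg_obs = 982934.12 − 982996.51 = -62.39 mGal over Δh = 494.3 − 221.3 = 273.0 m
Equal Bouguer anomalies ⇒ Δg_obs + (0.3086 − 0.04193ρ)·Δh = 0
0.3086 − 0.04193ρ = −Δg_obs/Δh = 0.22853
ρ = (0.3086 − 0.22853) / 0.04193 = 1.91 g/cm³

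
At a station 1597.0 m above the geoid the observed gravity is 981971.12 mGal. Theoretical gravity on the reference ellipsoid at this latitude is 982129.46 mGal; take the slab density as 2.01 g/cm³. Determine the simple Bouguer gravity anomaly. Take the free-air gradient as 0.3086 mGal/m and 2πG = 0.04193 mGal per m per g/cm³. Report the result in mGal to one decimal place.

199.9

Free-air correction = 0.3086 × 1597.0 = 492.83 mGal
Free-air anomaly = 981971.12 − 982129.46 + (492.83) = 334.49 mGal
Bouguer slab correction = 0.04193 × 2.01 × 1597.0 = 134.59 mGal
Simple Bouguer anomaly = 334.49 − (134.59) = 199.90 mGal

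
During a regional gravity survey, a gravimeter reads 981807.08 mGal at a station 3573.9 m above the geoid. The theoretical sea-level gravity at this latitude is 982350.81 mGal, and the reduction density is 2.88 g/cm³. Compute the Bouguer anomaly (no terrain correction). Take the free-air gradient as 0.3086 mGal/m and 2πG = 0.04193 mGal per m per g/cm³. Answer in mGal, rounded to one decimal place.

127.6

Free-air correction = 0.3086 × 3573.9 = 1102.91 mGal
Free-air anomaly = 981807.08 − 982350.81 + (1102.91) = 559.18 mGal
Bouguer slab correction = 0.04193 × 2.88 × 3573.9 = 431.58 mGal
Simple Bouguer anomaly = 559.18 − (431.58) = 127.60 mGal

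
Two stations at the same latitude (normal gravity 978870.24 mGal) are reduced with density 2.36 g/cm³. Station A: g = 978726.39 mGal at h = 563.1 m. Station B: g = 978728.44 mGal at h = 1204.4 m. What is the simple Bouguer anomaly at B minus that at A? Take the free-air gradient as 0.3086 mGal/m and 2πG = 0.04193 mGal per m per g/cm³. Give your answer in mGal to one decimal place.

136.5

Δg_SB(A) = 978726.39 − 978870.24 + 0.3086×563.1 − 0.04193×2.36×563.1 = -25.80 mGal
Δg_SB(B) = 978728.44 − 978870.24 + 0.3086×1204.4 − 0.04193×2.36×1204.4 = 110.70 mGal
Difference = 110.70 − (-25.80) = 136.50 mGal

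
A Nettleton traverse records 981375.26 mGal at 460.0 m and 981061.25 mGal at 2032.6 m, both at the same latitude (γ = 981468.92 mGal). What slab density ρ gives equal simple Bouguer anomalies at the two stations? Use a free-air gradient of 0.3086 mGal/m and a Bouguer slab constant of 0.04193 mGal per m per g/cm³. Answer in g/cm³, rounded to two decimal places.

Δg_obs = 981061.25 − 981375.26 = -314.01 mGal over Δh = 2032.6 − 460.0 = 1572.6 m
Equal Bouguer anomalies ⇒ Δg_obs + (0.3086 − 0.04193ρ)·Δh = 0
0.3086 − 0.04193ρ = −Δg_obs/Δh = 0.19968
ρ = (0.3086 − 0.19968) / 0.04193 = 2.60 g/cm³

2.60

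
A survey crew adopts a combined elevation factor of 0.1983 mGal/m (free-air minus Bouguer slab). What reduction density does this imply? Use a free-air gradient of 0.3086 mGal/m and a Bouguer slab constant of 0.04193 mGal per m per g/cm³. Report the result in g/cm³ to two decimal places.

2.63

0.1983 = 0.3086 − 0.04193 × ρ
ρ = (0.3086 − 0.1983) / 0.04193 = 2.63 g/cm³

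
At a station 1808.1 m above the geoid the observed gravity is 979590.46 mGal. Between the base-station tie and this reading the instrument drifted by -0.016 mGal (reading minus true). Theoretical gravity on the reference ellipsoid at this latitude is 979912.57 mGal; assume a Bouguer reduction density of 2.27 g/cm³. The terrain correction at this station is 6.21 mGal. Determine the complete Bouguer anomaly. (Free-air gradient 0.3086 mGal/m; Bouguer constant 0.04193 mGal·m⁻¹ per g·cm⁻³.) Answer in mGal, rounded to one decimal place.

Drift-corrected reading = 979590.46 − (-0.016) = 979590.476 mGal
Free-air correction = 0.3086 × 1808.1 = 557.98 mGal
Free-air anomaly = 979590.476 − 979912.57 + (557.98) = 235.886 mGal
Bouguer slab correction = 0.04193 × 2.27 × 1808.1 = 172.10 mGal
Simple Bouguer anomaly = 235.886 − (172.10) = 63.786 mGal
Complete Bouguer anomaly = 63.786 + 6.21 = 69.996 mGal

70.0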